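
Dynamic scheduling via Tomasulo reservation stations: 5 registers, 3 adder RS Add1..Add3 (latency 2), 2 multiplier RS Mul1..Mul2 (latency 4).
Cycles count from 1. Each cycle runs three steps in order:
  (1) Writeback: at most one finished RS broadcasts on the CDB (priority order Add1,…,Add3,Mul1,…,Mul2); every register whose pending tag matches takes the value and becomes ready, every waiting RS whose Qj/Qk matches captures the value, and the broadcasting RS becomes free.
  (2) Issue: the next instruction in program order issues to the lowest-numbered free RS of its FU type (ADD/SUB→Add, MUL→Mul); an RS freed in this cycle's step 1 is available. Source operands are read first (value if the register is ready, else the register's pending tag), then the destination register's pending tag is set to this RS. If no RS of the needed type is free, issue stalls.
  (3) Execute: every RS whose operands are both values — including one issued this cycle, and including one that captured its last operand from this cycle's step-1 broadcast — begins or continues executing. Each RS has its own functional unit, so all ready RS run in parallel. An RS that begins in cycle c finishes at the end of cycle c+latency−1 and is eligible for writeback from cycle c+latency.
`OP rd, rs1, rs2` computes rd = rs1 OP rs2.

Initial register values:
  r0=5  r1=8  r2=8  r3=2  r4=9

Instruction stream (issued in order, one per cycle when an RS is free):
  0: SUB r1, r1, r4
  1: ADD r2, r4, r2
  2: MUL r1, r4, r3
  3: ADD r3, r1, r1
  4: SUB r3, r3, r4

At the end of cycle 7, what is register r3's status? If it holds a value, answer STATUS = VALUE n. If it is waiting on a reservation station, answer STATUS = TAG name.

c1: issue SUB r1<-Add1 | r0:5,r1:Add1,r2:8,r3:2,r4:9
c2: issue ADD r2<-Add2 | r0:5,r1:Add1,r2:Add2,r3:2,r4:9
c3: CDB Add1=-1; issue MUL r1<-Mul1 | r0:5,r1:Mul1,r2:Add2,r3:2,r4:9
c4: CDB Add2=17; issue ADD r3<-Add1 | r0:5,r1:Mul1,r2:17,r3:Add1,r4:9
c5: issue SUB r3<-Add2 | r0:5,r1:Mul1,r2:17,r3:Add2,r4:9
c6: - | r0:5,r1:Mul1,r2:17,r3:Add2,r4:9
c7: CDB Mul1=18 | r0:5,r1:18,r2:17,r3:Add2,r4:9

STATUS = TAG Add2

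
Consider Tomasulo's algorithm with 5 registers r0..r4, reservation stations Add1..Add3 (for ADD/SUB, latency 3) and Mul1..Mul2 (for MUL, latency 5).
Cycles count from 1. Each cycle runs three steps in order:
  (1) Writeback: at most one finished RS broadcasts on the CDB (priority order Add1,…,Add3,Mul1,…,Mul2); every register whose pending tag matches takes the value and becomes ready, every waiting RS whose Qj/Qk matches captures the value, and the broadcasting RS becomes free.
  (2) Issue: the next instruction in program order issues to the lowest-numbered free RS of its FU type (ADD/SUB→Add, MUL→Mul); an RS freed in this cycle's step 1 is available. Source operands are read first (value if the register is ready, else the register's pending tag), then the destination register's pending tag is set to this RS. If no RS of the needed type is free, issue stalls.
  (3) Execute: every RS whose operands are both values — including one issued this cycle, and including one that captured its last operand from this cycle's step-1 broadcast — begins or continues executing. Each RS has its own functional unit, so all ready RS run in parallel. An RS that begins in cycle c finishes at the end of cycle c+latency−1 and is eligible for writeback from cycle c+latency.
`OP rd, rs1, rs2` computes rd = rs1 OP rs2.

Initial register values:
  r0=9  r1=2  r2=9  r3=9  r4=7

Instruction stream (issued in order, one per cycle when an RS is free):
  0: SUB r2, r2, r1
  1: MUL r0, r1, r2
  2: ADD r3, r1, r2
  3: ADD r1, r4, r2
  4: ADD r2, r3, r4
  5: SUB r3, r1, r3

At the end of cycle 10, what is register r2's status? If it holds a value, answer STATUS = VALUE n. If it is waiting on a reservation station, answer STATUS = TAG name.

c1: issue SUB r2<-Add1 | r0:9,r1:2,r2:Add1,r3:9,r4:7
c2: issue MUL r0<-Mul1 | r0:Mul1,r1:2,r2:Add1,r3:9,r4:7
c3: issue ADD r3<-Add2 | r0:Mul1,r1:2,r2:Add1,r3:Add2,r4:7
c4: CDB Add1=7; issue ADD r1<-Add1 | r0:Mul1,r1:Add1,r2:7,r3:Add2,r4:7
c5: issue ADD r2<-Add3 | r0:Mul1,r1:Add1,r2:Add3,r3:Add2,r4:7
c6: stall | r0:Mul1,r1:Add1,r2:Add3,r3:Add2,r4:7
c7: CDB Add1=14; issue SUB r3<-Add1 | r0:Mul1,r1:14,r2:Add3,r3:Add1,r4:7
c8: CDB Add2=9 | r0:Mul1,r1:14,r2:Add3,r3:Add1,r4:7
c9: CDB Mul1=14 | r0:14,r1:14,r2:Add3,r3:Add1,r4:7
c10: - | r0:14,r1:14,r2:Add3,r3:Add1,r4:7

STATUS = TAG Add3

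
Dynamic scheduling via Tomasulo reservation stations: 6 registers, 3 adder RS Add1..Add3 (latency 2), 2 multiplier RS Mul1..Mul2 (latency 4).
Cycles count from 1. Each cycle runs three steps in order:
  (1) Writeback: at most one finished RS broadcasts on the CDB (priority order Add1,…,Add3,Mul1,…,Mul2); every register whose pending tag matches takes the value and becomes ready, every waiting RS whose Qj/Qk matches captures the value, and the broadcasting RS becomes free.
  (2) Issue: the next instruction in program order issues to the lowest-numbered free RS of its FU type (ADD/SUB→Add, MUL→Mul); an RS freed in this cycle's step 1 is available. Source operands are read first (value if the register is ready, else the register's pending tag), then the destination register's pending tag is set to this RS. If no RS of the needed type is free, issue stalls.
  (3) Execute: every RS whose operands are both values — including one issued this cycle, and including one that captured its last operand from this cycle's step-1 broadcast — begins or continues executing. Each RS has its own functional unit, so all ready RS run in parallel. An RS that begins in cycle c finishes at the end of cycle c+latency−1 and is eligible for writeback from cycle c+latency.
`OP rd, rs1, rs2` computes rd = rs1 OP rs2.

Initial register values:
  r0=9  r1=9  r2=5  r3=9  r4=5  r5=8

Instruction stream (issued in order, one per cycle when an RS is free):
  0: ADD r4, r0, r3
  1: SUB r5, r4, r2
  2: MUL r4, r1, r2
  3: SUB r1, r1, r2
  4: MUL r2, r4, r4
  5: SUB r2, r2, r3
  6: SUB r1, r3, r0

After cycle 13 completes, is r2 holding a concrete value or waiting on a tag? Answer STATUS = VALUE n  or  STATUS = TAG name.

  c1: issue ADD r4<-Add1  regs: r0:9,r1:9,r2:5,r3:9,r4:Add1,r5:8
  c2: issue SUB r5<-Add2  regs: r0:9,r1:9,r2:5,r3:9,r4:Add1,r5:Add2
  c3: CDB Add1=18; issue MUL r4<-Mul1  regs: r0:9,r1:9,r2:5,r3:9,r4:Mul1,r5:Add2
  c4: issue SUB r1<-Add1  regs: r0:9,r1:Add1,r2:5,r3:9,r4:Mul1,r5:Add2
  c5: CDB Add2=13; issue MUL r2<-Mul2  regs: r0:9,r1:Add1,r2:Mul2,r3:9,r4:Mul1,r5:13
  c6: CDB Add1=4; issue SUB r2<-Add1  regs: r0:9,r1:4,r2:Add1,r3:9,r4:Mul1,r5:13
  c7: CDB Mul1=45; issue SUB r1<-Add2  regs: r0:9,r1:Add2,r2:Add1,r3:9,r4:45,r5:13
  c8: -  regs: r0:9,r1:Add2,r2:Add1,r3:9,r4:45,r5:13
  c9: CDB Add2=0  regs: r0:9,r1:0,r2:Add1,r3:9,r4:45,r5:13
  c10: -  regs: r0:9,r1:0,r2:Add1,r3:9,r4:45,r5:13
  c11: CDB Mul2=2025  regs: r0:9,r1:0,r2:Add1,r3:9,r4:45,r5:13
  c12: -  regs: r0:9,r1:0,r2:Add1,r3:9,r4:45,r5:13
  c13: CDB Add1=2016  regs: r0:9,r1:0,r2:2016,r3:9,r4:45,r5:13

STATUS = VALUE 2016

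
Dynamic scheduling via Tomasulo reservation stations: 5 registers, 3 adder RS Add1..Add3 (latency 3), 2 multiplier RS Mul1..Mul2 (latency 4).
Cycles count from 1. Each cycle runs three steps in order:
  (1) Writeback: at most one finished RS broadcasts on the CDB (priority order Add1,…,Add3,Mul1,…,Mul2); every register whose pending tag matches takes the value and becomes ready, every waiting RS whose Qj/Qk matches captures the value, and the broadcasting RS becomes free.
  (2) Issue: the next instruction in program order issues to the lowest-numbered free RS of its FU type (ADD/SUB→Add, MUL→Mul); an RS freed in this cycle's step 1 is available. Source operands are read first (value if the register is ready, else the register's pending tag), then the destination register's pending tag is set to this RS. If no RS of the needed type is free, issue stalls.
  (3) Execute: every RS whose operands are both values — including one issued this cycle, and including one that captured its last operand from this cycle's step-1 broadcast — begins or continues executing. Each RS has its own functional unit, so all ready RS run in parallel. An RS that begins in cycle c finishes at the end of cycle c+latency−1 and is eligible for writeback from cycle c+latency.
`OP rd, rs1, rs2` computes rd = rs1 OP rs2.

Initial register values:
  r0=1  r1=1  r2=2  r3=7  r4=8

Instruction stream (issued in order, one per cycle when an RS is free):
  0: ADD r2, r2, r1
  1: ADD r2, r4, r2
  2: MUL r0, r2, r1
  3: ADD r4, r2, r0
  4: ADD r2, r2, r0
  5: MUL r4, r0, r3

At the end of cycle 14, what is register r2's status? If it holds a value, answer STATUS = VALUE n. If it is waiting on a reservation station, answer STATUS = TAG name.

STATUS = TAG Add3

cycle 1: issue ADD r2<-Add1 // r0:1,r1:1,r2:Add1,r3:7,r4:8
cycle 2: issue ADD r2<-Add2 // r0:1,r1:1,r2:Add2,r3:7,r4:8
cycle 3: issue MUL r0<-Mul1 // r0:Mul1,r1:1,r2:Add2,r3:7,r4:8
cycle 4: CDB Add1=3; issue ADD r4<-Add1 // r0:Mul1,r1:1,r2:Add2,r3:7,r4:Add1
cycle 5: issue ADD r2<-Add3 // r0:Mul1,r1:1,r2:Add3,r3:7,r4:Add1
cycle 6: issue MUL r4<-Mul2 // r0:Mul1,r1:1,r2:Add3,r3:7,r4:Mul2
cycle 7: CDB Add2=11 // r0:Mul1,r1:1,r2:Add3,r3:7,r4:Mul2
cycle 8: - // r0:Mul1,r1:1,r2:Add3,r3:7,r4:Mul2
cycle 9: - // r0:Mul1,r1:1,r2:Add3,r3:7,r4:Mul2
cycle 10: - // r0:Mul1,r1:1,r2:Add3,r3:7,r4:Mul2
cycle 11: CDB Mul1=11 // r0:11,r1:1,r2:Add3,r3:7,r4:Mul2
cycle 12: - // r0:11,r1:1,r2:Add3,r3:7,r4:Mul2
cycle 13: - // r0:11,r1:1,r2:Add3,r3:7,r4:Mul2
cycle 14: CDB Add1=22 // r0:11,r1:1,r2:Add3,r3:7,r4:Mul2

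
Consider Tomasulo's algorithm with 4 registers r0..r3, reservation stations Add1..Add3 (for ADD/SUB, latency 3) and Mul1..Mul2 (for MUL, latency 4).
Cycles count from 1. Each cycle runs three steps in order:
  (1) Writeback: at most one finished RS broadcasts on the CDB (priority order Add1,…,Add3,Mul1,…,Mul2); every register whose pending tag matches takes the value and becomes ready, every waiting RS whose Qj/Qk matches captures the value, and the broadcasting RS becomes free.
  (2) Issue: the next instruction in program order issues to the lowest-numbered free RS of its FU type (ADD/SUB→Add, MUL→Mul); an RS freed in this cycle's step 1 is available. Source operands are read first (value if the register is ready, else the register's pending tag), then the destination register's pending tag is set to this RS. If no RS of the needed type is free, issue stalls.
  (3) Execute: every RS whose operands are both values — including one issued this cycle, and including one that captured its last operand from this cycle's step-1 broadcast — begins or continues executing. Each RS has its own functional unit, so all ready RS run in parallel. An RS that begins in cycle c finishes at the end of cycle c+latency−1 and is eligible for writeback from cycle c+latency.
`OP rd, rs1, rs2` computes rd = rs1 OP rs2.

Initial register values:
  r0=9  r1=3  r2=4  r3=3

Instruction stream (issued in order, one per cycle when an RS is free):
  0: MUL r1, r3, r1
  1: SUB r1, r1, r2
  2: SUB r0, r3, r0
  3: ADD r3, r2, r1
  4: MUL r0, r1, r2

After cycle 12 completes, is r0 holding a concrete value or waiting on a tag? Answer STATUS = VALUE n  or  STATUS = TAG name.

STATUS = VALUE 20

c1: issue MUL r1<-Mul1 | r0:9,r1:Mul1,r2:4,r3:3
c2: issue SUB r1<-Add1 | r0:9,r1:Add1,r2:4,r3:3
c3: issue SUB r0<-Add2 | r0:Add2,r1:Add1,r2:4,r3:3
c4: issue ADD r3<-Add3 | r0:Add2,r1:Add1,r2:4,r3:Add3
c5: CDB Mul1=9; issue MUL r0<-Mul1 | r0:Mul1,r1:Add1,r2:4,r3:Add3
c6: CDB Add2=-6 | r0:Mul1,r1:Add1,r2:4,r3:Add3
c7: - | r0:Mul1,r1:Add1,r2:4,r3:Add3
c8: CDB Add1=5 | r0:Mul1,r1:5,r2:4,r3:Add3
c9: - | r0:Mul1,r1:5,r2:4,r3:Add3
c10: - | r0:Mul1,r1:5,r2:4,r3:Add3
c11: CDB Add3=9 | r0:Mul1,r1:5,r2:4,r3:9
c12: CDB Mul1=20 | r0:20,r1:5,r2:4,r3:9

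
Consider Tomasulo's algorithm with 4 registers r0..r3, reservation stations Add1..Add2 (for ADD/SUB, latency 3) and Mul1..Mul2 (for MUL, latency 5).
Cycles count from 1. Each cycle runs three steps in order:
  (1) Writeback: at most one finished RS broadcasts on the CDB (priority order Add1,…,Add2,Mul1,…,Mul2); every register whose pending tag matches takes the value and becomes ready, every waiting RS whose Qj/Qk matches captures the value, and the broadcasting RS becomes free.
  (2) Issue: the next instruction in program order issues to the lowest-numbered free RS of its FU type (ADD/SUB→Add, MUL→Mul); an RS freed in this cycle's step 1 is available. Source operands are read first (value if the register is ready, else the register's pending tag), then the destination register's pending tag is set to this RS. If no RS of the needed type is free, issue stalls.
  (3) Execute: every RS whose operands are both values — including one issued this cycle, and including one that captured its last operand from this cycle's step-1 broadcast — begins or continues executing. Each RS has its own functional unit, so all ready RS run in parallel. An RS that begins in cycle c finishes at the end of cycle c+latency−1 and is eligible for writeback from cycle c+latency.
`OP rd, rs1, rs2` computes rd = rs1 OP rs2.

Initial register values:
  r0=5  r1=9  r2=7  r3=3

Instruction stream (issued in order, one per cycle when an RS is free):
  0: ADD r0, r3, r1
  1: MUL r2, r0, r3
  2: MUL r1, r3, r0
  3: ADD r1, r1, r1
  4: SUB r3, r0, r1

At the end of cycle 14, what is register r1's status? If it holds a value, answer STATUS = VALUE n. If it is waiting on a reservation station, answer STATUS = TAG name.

  c1: issue ADD r0<-Add1  regs: r0:Add1,r1:9,r2:7,r3:3
  c2: issue MUL r2<-Mul1  regs: r0:Add1,r1:9,r2:Mul1,r3:3
  c3: issue MUL r1<-Mul2  regs: r0:Add1,r1:Mul2,r2:Mul1,r3:3
  c4: CDB Add1=12; issue ADD r1<-Add1  regs: r0:12,r1:Add1,r2:Mul1,r3:3
  c5: issue SUB r3<-Add2  regs: r0:12,r1:Add1,r2:Mul1,r3:Add2
  c6: -  regs: r0:12,r1:Add1,r2:Mul1,r3:Add2
  c7: -  regs: r0:12,r1:Add1,r2:Mul1,r3:Add2
  c8: -  regs: r0:12,r1:Add1,r2:Mul1,r3:Add2
  c9: CDB Mul1=36  regs: r0:12,r1:Add1,r2:36,r3:Add2
  c10: CDB Mul2=36  regs: r0:12,r1:Add1,r2:36,r3:Add2
  c11: -  regs: r0:12,r1:Add1,r2:36,r3:Add2
  c12: -  regs: r0:12,r1:Add1,r2:36,r3:Add2
  c13: CDB Add1=72  regs: r0:12,r1:72,r2:36,r3:Add2
  c14: -  regs: r0:12,r1:72,r2:36,r3:Add2

STATUS = VALUE 72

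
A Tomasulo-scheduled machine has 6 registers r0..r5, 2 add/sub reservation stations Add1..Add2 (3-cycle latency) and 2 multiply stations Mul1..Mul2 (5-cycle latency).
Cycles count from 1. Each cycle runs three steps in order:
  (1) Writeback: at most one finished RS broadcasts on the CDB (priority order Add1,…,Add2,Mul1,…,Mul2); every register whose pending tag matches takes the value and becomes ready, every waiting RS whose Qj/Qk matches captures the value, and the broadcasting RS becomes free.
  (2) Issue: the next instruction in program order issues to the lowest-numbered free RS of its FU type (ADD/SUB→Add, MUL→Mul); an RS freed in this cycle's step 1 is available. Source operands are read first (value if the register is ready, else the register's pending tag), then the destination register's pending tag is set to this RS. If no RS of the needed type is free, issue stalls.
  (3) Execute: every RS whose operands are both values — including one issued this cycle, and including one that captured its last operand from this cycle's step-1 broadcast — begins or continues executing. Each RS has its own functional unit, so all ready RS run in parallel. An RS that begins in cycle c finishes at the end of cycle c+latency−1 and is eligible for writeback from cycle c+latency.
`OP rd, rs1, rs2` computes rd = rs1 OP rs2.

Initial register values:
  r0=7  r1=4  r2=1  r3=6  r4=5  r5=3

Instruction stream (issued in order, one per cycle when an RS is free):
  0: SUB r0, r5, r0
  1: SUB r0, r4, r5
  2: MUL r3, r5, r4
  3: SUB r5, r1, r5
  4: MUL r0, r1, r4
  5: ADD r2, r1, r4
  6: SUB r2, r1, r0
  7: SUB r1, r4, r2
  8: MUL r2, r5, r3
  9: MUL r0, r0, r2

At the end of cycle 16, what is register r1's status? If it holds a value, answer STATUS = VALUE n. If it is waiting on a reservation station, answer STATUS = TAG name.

STATUS = VALUE 21

  c1: issue SUB r0<-Add1  regs: r0:Add1,r1:4,r2:1,r3:6,r4:5,r5:3
  c2: issue SUB r0<-Add2  regs: r0:Add2,r1:4,r2:1,r3:6,r4:5,r5:3
  c3: issue MUL r3<-Mul1  regs: r0:Add2,r1:4,r2:1,r3:Mul1,r4:5,r5:3
  c4: CDB Add1=-4; issue SUB r5<-Add1  regs: r0:Add2,r1:4,r2:1,r3:Mul1,r4:5,r5:Add1
  c5: CDB Add2=2; issue MUL r0<-Mul2  regs: r0:Mul2,r1:4,r2:1,r3:Mul1,r4:5,r5:Add1
  c6: issue ADD r2<-Add2  regs: r0:Mul2,r1:4,r2:Add2,r3:Mul1,r4:5,r5:Add1
  c7: CDB Add1=1; issue SUB r2<-Add1  regs: r0:Mul2,r1:4,r2:Add1,r3:Mul1,r4:5,r5:1
  c8: CDB Mul1=15; stall  regs: r0:Mul2,r1:4,r2:Add1,r3:15,r4:5,r5:1
  c9: CDB Add2=9; issue SUB r1<-Add2  regs: r0:Mul2,r1:Add2,r2:Add1,r3:15,r4:5,r5:1
  c10: CDB Mul2=20; issue MUL r2<-Mul1  regs: r0:20,r1:Add2,r2:Mul1,r3:15,r4:5,r5:1
  c11: issue MUL r0<-Mul2  regs: r0:Mul2,r1:Add2,r2:Mul1,r3:15,r4:5,r5:1
  c12: -  regs: r0:Mul2,r1:Add2,r2:Mul1,r3:15,r4:5,r5:1
  c13: CDB Add1=-16  regs: r0:Mul2,r1:Add2,r2:Mul1,r3:15,r4:5,r5:1
  c14: -  regs: r0:Mul2,r1:Add2,r2:Mul1,r3:15,r4:5,r5:1
  c15: CDB Mul1=15  regs: r0:Mul2,r1:Add2,r2:15,r3:15,r4:5,r5:1
  c16: CDB Add2=21  regs: r0:Mul2,r1:21,r2:15,r3:15,r4:5,r5:1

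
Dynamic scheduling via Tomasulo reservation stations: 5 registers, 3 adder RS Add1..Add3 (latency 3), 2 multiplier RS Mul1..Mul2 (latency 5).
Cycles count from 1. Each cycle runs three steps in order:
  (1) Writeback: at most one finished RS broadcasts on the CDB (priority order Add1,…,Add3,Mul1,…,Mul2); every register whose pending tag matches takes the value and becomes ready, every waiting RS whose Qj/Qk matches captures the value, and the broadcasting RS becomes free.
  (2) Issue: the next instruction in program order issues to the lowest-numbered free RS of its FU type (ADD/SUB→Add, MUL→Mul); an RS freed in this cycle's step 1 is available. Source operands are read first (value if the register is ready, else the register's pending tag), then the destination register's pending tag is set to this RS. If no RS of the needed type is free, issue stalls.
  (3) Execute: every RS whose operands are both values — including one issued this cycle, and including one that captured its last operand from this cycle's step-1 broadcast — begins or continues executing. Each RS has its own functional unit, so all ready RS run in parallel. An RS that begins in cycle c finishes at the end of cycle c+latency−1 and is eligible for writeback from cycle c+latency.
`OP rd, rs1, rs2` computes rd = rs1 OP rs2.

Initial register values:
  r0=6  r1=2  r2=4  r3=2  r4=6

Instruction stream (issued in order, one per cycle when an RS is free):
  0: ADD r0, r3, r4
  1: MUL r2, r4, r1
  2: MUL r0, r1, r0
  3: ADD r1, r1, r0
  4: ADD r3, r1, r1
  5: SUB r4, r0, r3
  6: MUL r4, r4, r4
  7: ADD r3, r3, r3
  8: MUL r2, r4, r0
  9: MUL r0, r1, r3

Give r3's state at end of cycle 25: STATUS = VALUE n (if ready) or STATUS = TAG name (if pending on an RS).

cycle 1: issue ADD r0<-Add1 // r0:Add1,r1:2,r2:4,r3:2,r4:6
cycle 2: issue MUL r2<-Mul1 // r0:Add1,r1:2,r2:Mul1,r3:2,r4:6
cycle 3: issue MUL r0<-Mul2 // r0:Mul2,r1:2,r2:Mul1,r3:2,r4:6
cycle 4: CDB Add1=8; issue ADD r1<-Add1 // r0:Mul2,r1:Add1,r2:Mul1,r3:2,r4:6
cycle 5: issue ADD r3<-Add2 // r0:Mul2,r1:Add1,r2:Mul1,r3:Add2,r4:6
cycle 6: issue SUB r4<-Add3 // r0:Mul2,r1:Add1,r2:Mul1,r3:Add2,r4:Add3
cycle 7: CDB Mul1=12; issue MUL r4<-Mul1 // r0:Mul2,r1:Add1,r2:12,r3:Add2,r4:Mul1
cycle 8: stall // r0:Mul2,r1:Add1,r2:12,r3:Add2,r4:Mul1
cycle 9: CDB Mul2=16; stall // r0:16,r1:Add1,r2:12,r3:Add2,r4:Mul1
cycle 10: stall // r0:16,r1:Add1,r2:12,r3:Add2,r4:Mul1
cycle 11: stall // r0:16,r1:Add1,r2:12,r3:Add2,r4:Mul1
cycle 12: CDB Add1=18; issue ADD r3<-Add1 // r0:16,r1:18,r2:12,r3:Add1,r4:Mul1
cycle 13: issue MUL r2<-Mul2 // r0:16,r1:18,r2:Mul2,r3:Add1,r4:Mul1
cycle 14: stall // r0:16,r1:18,r2:Mul2,r3:Add1,r4:Mul1
cycle 15: CDB Add2=36; stall // r0:16,r1:18,r2:Mul2,r3:Add1,r4:Mul1
cycle 16: stall // r0:16,r1:18,r2:Mul2,r3:Add1,r4:Mul1
cycle 17: stall // r0:16,r1:18,r2:Mul2,r3:Add1,r4:Mul1
cycle 18: CDB Add1=72; stall // r0:16,r1:18,r2:Mul2,r3:72,r4:Mul1
cycle 19: CDB Add3=-20; stall // r0:16,r1:18,r2:Mul2,r3:72,r4:Mul1
cycle 20: stall // r0:16,r1:18,r2:Mul2,r3:72,r4:Mul1
cycle 21: stall // r0:16,r1:18,r2:Mul2,r3:72,r4:Mul1
cycle 22: stall // r0:16,r1:18,r2:Mul2,r3:72,r4:Mul1
cycle 23: stall // r0:16,r1:18,r2:Mul2,r3:72,r4:Mul1
cycle 24: CDB Mul1=400; issue MUL r0<-Mul1 // r0:Mul1,r1:18,r2:Mul2,r3:72,r4:400
cycle 25: - // r0:Mul1,r1:18,r2:Mul2,r3:72,r4:400

STATUS = VALUE 72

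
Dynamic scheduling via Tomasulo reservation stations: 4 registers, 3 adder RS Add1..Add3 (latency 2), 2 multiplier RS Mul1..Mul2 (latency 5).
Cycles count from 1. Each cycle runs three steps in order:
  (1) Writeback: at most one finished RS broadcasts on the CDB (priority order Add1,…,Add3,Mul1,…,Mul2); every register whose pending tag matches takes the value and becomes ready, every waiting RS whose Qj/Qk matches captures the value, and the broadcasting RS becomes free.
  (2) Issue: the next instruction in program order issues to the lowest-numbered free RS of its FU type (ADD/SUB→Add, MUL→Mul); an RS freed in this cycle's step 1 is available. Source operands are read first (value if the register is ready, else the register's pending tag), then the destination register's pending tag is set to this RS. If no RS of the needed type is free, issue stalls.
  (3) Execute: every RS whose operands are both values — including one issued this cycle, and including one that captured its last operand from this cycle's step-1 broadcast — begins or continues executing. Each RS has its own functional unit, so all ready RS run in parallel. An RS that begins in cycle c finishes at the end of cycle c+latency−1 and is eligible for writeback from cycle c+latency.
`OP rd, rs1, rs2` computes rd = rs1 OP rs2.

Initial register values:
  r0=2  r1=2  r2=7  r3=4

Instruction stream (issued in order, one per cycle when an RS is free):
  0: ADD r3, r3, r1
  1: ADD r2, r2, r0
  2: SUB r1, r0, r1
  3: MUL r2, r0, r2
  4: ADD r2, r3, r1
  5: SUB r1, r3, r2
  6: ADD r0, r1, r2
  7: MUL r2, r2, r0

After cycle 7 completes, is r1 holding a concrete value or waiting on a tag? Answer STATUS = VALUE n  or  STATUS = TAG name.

  c1: issue ADD r3<-Add1  regs: r0:2,r1:2,r2:7,r3:Add1
  c2: issue ADD r2<-Add2  regs: r0:2,r1:2,r2:Add2,r3:Add1
  c3: CDB Add1=6; issue SUB r1<-Add1  regs: r0:2,r1:Add1,r2:Add2,r3:6
  c4: CDB Add2=9; issue MUL r2<-Mul1  regs: r0:2,r1:Add1,r2:Mul1,r3:6
  c5: CDB Add1=0; issue ADD r2<-Add1  regs: r0:2,r1:0,r2:Add1,r3:6
  c6: issue SUB r1<-Add2  regs: r0:2,r1:Add2,r2:Add1,r3:6
  c7: CDB Add1=6; issue ADD r0<-Add1  regs: r0:Add1,r1:Add2,r2:6,r3:6

STATUS = TAG Add2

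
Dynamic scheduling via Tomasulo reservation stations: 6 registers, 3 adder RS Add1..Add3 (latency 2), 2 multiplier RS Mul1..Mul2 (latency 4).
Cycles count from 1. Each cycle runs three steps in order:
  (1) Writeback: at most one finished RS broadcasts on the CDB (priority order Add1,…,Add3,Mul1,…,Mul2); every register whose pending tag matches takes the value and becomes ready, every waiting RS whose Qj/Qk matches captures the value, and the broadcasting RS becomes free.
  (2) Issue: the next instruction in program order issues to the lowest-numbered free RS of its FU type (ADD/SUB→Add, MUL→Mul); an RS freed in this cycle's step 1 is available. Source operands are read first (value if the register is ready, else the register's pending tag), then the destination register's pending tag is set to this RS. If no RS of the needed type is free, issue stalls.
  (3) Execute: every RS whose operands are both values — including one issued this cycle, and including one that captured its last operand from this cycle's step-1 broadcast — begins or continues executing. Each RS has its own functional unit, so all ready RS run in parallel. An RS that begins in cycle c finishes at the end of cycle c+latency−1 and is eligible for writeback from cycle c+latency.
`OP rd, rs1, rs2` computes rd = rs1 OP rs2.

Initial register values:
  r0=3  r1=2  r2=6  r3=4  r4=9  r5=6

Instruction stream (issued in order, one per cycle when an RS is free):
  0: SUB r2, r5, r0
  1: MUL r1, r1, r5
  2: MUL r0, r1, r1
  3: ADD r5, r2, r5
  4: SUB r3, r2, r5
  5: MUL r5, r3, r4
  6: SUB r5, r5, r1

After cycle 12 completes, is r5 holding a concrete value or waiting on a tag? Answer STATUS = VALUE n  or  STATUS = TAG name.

c1: issue SUB r2<-Add1 | r0:3,r1:2,r2:Add1,r3:4,r4:9,r5:6
c2: issue MUL r1<-Mul1 | r0:3,r1:Mul1,r2:Add1,r3:4,r4:9,r5:6
c3: CDB Add1=3; issue MUL r0<-Mul2 | r0:Mul2,r1:Mul1,r2:3,r3:4,r4:9,r5:6
c4: issue ADD r5<-Add1 | r0:Mul2,r1:Mul1,r2:3,r3:4,r4:9,r5:Add1
c5: issue SUB r3<-Add2 | r0:Mul2,r1:Mul1,r2:3,r3:Add2,r4:9,r5:Add1
c6: CDB Add1=9; stall | r0:Mul2,r1:Mul1,r2:3,r3:Add2,r4:9,r5:9
c7: CDB Mul1=12; issue MUL r5<-Mul1 | r0:Mul2,r1:12,r2:3,r3:Add2,r4:9,r5:Mul1
c8: CDB Add2=-6; issue SUB r5<-Add1 | r0:Mul2,r1:12,r2:3,r3:-6,r4:9,r5:Add1
c9: - | r0:Mul2,r1:12,r2:3,r3:-6,r4:9,r5:Add1
c10: - | r0:Mul2,r1:12,r2:3,r3:-6,r4:9,r5:Add1
c11: CDB Mul2=144 | r0:144,r1:12,r2:3,r3:-6,r4:9,r5:Add1
c12: CDB Mul1=-54 | r0:144,r1:12,r2:3,r3:-6,r4:9,r5:Add1

STATUS = TAG Add1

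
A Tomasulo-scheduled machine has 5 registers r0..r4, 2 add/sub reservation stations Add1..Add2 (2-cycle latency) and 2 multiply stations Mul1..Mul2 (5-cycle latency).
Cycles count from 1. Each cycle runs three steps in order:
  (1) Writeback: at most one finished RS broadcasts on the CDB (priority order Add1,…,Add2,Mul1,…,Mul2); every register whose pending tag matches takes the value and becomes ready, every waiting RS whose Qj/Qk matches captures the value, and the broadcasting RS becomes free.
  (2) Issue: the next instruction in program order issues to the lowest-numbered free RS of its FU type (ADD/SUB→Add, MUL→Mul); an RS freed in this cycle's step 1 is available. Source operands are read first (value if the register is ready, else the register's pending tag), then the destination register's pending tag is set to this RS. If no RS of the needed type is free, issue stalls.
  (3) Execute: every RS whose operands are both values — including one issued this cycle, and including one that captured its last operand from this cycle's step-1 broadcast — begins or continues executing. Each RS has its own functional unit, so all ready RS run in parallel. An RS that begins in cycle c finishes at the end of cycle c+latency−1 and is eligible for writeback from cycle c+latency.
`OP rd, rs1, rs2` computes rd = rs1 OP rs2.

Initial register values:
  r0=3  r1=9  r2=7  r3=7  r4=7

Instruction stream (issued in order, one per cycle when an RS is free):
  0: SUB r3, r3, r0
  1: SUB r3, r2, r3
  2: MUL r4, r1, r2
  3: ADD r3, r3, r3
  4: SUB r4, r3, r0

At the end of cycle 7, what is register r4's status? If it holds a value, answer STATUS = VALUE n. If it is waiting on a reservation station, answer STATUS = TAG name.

STATUS = TAG Add2

c1: issue SUB r3<-Add1 | r0:3,r1:9,r2:7,r3:Add1,r4:7
c2: issue SUB r3<-Add2 | r0:3,r1:9,r2:7,r3:Add2,r4:7
c3: CDB Add1=4; issue MUL r4<-Mul1 | r0:3,r1:9,r2:7,r3:Add2,r4:Mul1
c4: issue ADD r3<-Add1 | r0:3,r1:9,r2:7,r3:Add1,r4:Mul1
c5: CDB Add2=3; issue SUB r4<-Add2 | r0:3,r1:9,r2:7,r3:Add1,r4:Add2
c6: - | r0:3,r1:9,r2:7,r3:Add1,r4:Add2
c7: CDB Add1=6 | r0:3,r1:9,r2:7,r3:6,r4:Add2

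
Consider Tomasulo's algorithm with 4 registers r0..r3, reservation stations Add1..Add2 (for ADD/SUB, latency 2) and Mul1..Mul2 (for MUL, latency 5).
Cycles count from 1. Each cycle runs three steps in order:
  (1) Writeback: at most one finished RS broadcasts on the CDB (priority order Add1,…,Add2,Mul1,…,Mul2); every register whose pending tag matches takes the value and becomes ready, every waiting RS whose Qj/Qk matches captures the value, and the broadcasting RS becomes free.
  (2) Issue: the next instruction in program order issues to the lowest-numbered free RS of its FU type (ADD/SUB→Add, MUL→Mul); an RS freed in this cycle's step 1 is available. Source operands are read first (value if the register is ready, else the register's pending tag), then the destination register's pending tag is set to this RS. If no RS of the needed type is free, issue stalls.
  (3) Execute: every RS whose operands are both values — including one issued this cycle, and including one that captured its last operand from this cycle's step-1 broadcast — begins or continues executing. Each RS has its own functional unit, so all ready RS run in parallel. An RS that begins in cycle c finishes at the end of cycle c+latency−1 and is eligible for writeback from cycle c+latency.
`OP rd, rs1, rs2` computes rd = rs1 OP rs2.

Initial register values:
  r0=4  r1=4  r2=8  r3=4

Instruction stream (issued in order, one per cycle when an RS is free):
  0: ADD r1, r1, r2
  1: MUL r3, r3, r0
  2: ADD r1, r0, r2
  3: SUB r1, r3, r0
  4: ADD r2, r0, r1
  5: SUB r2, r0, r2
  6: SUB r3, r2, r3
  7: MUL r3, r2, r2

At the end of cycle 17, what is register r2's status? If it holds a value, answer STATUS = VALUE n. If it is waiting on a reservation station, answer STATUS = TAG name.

c1: issue ADD r1<-Add1 | r0:4,r1:Add1,r2:8,r3:4
c2: issue MUL r3<-Mul1 | r0:4,r1:Add1,r2:8,r3:Mul1
c3: CDB Add1=12; issue ADD r1<-Add1 | r0:4,r1:Add1,r2:8,r3:Mul1
c4: issue SUB r1<-Add2 | r0:4,r1:Add2,r2:8,r3:Mul1
c5: CDB Add1=12; issue ADD r2<-Add1 | r0:4,r1:Add2,r2:Add1,r3:Mul1
c6: stall | r0:4,r1:Add2,r2:Add1,r3:Mul1
c7: CDB Mul1=16; stall | r0:4,r1:Add2,r2:Add1,r3:16
c8: stall | r0:4,r1:Add2,r2:Add1,r3:16
c9: CDB Add2=12; issue SUB r2<-Add2 | r0:4,r1:12,r2:Add2,r3:16
c10: stall | r0:4,r1:12,r2:Add2,r3:16
c11: CDB Add1=16; issue SUB r3<-Add1 | r0:4,r1:12,r2:Add2,r3:Add1
c12: issue MUL r3<-Mul1 | r0:4,r1:12,r2:Add2,r3:Mul1
c13: CDB Add2=-12 | r0:4,r1:12,r2:-12,r3:Mul1
c14: - | r0:4,r1:12,r2:-12,r3:Mul1
c15: CDB Add1=-28 | r0:4,r1:12,r2:-12,r3:Mul1
c16: - | r0:4,r1:12,r2:-12,r3:Mul1
c17: - | r0:4,r1:12,r2:-12,r3:Mul1

STATUS = VALUE -12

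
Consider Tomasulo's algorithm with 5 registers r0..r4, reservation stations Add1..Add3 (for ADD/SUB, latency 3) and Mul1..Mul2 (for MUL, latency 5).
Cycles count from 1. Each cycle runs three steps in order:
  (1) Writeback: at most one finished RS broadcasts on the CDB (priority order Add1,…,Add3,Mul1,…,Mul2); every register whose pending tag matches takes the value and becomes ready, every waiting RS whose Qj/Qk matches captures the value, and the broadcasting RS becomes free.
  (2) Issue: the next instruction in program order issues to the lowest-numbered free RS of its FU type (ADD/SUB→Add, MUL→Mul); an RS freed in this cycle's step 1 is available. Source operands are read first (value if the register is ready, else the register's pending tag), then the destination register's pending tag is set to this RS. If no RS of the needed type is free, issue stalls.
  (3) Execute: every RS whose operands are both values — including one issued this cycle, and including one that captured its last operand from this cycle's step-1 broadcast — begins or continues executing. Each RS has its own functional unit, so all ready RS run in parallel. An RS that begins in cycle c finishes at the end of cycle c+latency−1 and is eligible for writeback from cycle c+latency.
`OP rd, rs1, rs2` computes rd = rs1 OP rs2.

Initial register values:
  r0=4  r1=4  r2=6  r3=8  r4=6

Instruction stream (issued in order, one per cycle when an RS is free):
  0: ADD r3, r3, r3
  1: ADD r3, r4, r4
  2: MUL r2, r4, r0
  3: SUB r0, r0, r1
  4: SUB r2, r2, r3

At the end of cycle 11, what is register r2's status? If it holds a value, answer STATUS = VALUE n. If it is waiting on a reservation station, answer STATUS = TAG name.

c1: issue ADD r3<-Add1 | r0:4,r1:4,r2:6,r3:Add1,r4:6
c2: issue ADD r3<-Add2 | r0:4,r1:4,r2:6,r3:Add2,r4:6
c3: issue MUL r2<-Mul1 | r0:4,r1:4,r2:Mul1,r3:Add2,r4:6
c4: CDB Add1=16; issue SUB r0<-Add1 | r0:Add1,r1:4,r2:Mul1,r3:Add2,r4:6
c5: CDB Add2=12; issue SUB r2<-Add2 | r0:Add1,r1:4,r2:Add2,r3:12,r4:6
c6: - | r0:Add1,r1:4,r2:Add2,r3:12,r4:6
c7: CDB Add1=0 | r0:0,r1:4,r2:Add2,r3:12,r4:6
c8: CDB Mul1=24 | r0:0,r1:4,r2:Add2,r3:12,r4:6
c9: - | r0:0,r1:4,r2:Add2,r3:12,r4:6
c10: - | r0:0,r1:4,r2:Add2,r3:12,r4:6
c11: CDB Add2=12 | r0:0,r1:4,r2:12,r3:12,r4:6

STATUS = VALUE 12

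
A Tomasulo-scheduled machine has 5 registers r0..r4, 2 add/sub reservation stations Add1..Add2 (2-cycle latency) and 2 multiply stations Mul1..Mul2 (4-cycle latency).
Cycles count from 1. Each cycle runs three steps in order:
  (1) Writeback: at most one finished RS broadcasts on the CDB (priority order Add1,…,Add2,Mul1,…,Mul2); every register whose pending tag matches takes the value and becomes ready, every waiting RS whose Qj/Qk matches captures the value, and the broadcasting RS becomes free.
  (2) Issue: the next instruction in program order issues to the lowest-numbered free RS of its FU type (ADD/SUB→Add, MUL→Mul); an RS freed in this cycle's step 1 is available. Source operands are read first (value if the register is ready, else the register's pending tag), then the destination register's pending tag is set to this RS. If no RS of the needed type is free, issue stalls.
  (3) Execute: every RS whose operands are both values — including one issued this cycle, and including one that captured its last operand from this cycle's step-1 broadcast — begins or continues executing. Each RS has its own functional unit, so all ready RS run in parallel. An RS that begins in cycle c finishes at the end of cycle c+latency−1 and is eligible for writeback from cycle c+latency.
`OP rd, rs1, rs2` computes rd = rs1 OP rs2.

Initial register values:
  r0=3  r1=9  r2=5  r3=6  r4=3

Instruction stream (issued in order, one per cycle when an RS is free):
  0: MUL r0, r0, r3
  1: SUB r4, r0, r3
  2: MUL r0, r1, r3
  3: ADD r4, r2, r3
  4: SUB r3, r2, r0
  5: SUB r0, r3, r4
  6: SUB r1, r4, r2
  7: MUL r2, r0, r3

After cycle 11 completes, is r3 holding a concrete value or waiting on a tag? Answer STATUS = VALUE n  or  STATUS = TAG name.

c1: issue MUL r0<-Mul1 | r0:Mul1,r1:9,r2:5,r3:6,r4:3
c2: issue SUB r4<-Add1 | r0:Mul1,r1:9,r2:5,r3:6,r4:Add1
c3: issue MUL r0<-Mul2 | r0:Mul2,r1:9,r2:5,r3:6,r4:Add1
c4: issue ADD r4<-Add2 | r0:Mul2,r1:9,r2:5,r3:6,r4:Add2
c5: CDB Mul1=18; stall | r0:Mul2,r1:9,r2:5,r3:6,r4:Add2
c6: CDB Add2=11; issue SUB r3<-Add2 | r0:Mul2,r1:9,r2:5,r3:Add2,r4:11
c7: CDB Add1=12; issue SUB r0<-Add1 | r0:Add1,r1:9,r2:5,r3:Add2,r4:11
c8: CDB Mul2=54; stall | r0:Add1,r1:9,r2:5,r3:Add2,r4:11
c9: stall | r0:Add1,r1:9,r2:5,r3:Add2,r4:11
c10: CDB Add2=-49; issue SUB r1<-Add2 | r0:Add1,r1:Add2,r2:5,r3:-49,r4:11
c11: issue MUL r2<-Mul1 | r0:Add1,r1:Add2,r2:Mul1,r3:-49,r4:11

STATUS = VALUE -49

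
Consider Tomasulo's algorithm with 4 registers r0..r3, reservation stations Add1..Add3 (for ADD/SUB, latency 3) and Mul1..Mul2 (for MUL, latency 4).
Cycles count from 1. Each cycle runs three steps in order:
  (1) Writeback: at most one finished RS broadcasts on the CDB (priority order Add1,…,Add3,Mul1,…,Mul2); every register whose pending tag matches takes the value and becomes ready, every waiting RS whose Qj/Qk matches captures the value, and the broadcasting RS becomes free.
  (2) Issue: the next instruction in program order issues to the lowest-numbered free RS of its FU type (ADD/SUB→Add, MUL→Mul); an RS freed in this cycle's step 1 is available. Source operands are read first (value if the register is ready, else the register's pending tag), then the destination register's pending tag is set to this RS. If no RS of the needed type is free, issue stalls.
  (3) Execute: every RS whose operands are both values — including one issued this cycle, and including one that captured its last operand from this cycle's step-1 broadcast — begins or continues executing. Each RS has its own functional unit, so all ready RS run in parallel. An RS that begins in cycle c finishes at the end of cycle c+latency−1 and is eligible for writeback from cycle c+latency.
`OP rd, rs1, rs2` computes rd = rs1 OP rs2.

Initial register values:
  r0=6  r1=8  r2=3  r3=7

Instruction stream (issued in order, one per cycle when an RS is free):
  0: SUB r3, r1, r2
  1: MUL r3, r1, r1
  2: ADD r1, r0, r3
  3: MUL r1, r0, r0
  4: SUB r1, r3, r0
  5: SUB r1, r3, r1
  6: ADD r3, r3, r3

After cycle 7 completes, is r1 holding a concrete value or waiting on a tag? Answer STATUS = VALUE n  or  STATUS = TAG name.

STATUS = TAG Add3

  c1: issue SUB r3<-Add1  regs: r0:6,r1:8,r2:3,r3:Add1
  c2: issue MUL r3<-Mul1  regs: r0:6,r1:8,r2:3,r3:Mul1
  c3: issue ADD r1<-Add2  regs: r0:6,r1:Add2,r2:3,r3:Mul1
  c4: CDB Add1=5; issue MUL r1<-Mul2  regs: r0:6,r1:Mul2,r2:3,r3:Mul1
  c5: issue SUB r1<-Add1  regs: r0:6,r1:Add1,r2:3,r3:Mul1
  c6: CDB Mul1=64; issue SUB r1<-Add3  regs: r0:6,r1:Add3,r2:3,r3:64
  c7: stall  regs: r0:6,r1:Add3,r2:3,r3:64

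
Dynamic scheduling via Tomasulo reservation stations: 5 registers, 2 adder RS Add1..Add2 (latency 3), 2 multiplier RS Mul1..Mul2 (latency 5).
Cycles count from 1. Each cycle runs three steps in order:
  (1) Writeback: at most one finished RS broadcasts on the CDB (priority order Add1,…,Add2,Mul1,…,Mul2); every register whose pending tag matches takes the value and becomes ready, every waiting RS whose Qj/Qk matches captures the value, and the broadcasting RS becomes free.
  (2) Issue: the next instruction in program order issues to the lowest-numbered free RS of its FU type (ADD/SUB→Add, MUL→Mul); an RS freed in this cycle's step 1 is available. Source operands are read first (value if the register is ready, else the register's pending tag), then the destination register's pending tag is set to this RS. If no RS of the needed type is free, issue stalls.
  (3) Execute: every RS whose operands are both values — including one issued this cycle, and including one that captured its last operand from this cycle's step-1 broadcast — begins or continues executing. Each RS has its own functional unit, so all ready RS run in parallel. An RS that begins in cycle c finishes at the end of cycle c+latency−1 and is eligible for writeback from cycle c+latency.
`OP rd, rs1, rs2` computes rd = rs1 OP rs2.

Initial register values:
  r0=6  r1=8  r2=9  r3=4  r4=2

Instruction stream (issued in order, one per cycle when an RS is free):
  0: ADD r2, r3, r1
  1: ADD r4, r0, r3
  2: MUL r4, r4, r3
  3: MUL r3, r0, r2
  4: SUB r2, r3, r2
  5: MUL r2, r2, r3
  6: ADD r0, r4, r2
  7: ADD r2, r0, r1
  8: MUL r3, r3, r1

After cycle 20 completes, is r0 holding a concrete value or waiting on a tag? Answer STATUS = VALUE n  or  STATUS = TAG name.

STATUS = VALUE 4360

  c1: issue ADD r2<-Add1  regs: r0:6,r1:8,r2:Add1,r3:4,r4:2
  c2: issue ADD r4<-Add2  regs: r0:6,r1:8,r2:Add1,r3:4,r4:Add2
  c3: issue MUL r4<-Mul1  regs: r0:6,r1:8,r2:Add1,r3:4,r4:Mul1
  c4: CDB Add1=12; issue MUL r3<-Mul2  regs: r0:6,r1:8,r2:12,r3:Mul2,r4:Mul1
  c5: CDB Add2=10; issue SUB r2<-Add1  regs: r0:6,r1:8,r2:Add1,r3:Mul2,r4:Mul1
  c6: stall  regs: r0:6,r1:8,r2:Add1,r3:Mul2,r4:Mul1
  c7: stall  regs: r0:6,r1:8,r2:Add1,r3:Mul2,r4:Mul1
  c8: stall  regs: r0:6,r1:8,r2:Add1,r3:Mul2,r4:Mul1
  c9: CDB Mul2=72; issue MUL r2<-Mul2  regs: r0:6,r1:8,r2:Mul2,r3:72,r4:Mul1
  c10: CDB Mul1=40; issue ADD r0<-Add2  regs: r0:Add2,r1:8,r2:Mul2,r3:72,r4:40
  c11: stall  regs: r0:Add2,r1:8,r2:Mul2,r3:72,r4:40
  c12: CDB Add1=60; issue ADD r2<-Add1  regs: r0:Add2,r1:8,r2:Add1,r3:72,r4:40
  c13: issue MUL r3<-Mul1  regs: r0:Add2,r1:8,r2:Add1,r3:Mul1,r4:40
  c14: -  regs: r0:Add2,r1:8,r2:Add1,r3:Mul1,r4:40
  c15: -  regs: r0:Add2,r1:8,r2:Add1,r3:Mul1,r4:40
  c16: -  regs: r0:Add2,r1:8,r2:Add1,r3:Mul1,r4:40
  c17: CDB Mul2=4320  regs: r0:Add2,r1:8,r2:Add1,r3:Mul1,r4:40
  c18: CDB Mul1=576  regs: r0:Add2,r1:8,r2:Add1,r3:576,r4:40
  c19: -  regs: r0:Add2,r1:8,r2:Add1,r3:576,r4:40
  c20: CDB Add2=4360  regs: r0:4360,r1:8,r2:Add1,r3:576,r4:40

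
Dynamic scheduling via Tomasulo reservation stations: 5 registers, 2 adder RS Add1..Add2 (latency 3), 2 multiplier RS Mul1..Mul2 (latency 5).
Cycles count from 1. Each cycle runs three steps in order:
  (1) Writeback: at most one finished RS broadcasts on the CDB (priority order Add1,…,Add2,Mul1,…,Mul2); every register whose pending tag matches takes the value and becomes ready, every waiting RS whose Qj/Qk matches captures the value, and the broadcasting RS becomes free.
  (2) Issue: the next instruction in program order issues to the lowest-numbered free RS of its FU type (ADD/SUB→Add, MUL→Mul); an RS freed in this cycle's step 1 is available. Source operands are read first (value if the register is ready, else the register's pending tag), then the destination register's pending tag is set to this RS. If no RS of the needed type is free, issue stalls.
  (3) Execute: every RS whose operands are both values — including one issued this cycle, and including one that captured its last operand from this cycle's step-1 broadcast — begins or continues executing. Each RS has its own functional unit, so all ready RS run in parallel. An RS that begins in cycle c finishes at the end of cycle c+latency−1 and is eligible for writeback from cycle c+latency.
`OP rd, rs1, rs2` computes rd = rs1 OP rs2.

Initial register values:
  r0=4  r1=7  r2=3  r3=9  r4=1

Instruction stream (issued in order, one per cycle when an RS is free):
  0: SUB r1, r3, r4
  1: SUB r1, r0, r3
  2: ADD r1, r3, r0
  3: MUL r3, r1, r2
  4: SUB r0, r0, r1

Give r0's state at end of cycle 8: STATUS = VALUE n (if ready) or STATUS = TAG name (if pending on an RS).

cycle 1: issue SUB r1<-Add1 // r0:4,r1:Add1,r2:3,r3:9,r4:1
cycle 2: issue SUB r1<-Add2 // r0:4,r1:Add2,r2:3,r3:9,r4:1
cycle 3: stall // r0:4,r1:Add2,r2:3,r3:9,r4:1
cycle 4: CDB Add1=8; issue ADD r1<-Add1 // r0:4,r1:Add1,r2:3,r3:9,r4:1
cycle 5: CDB Add2=-5; issue MUL r3<-Mul1 // r0:4,r1:Add1,r2:3,r3:Mul1,r4:1
cycle 6: issue SUB r0<-Add2 // r0:Add2,r1:Add1,r2:3,r3:Mul1,r4:1
cycle 7: CDB Add1=13 // r0:Add2,r1:13,r2:3,r3:Mul1,r4:1
cycle 8: - // r0:Add2,r1:13,r2:3,r3:Mul1,r4:1

STATUS = TAG Add2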